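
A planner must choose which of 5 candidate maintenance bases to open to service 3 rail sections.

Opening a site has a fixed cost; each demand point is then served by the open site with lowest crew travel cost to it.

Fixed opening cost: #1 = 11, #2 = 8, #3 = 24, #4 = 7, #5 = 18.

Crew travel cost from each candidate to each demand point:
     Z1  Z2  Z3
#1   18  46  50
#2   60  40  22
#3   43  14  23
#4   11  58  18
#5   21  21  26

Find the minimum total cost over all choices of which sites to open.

Open {#3, #4}: assign each demand point to its cheapest open site.
  Z1→#4 11, Z2→#3 14, Z3→#4 18
  crew travel cost 43, fixed 31 → total 74.
Compare {#4, #5}: crew travel cost 50 + fixed 25 = 75.
Compare {#2, #3, #4}: crew travel cost 43 + fixed 39 = 82.
Compare {#2, #4, #5}: crew travel cost 50 + fixed 33 = 83.
All other subsets cost ≥ 75. Minimum total cost: 74.

74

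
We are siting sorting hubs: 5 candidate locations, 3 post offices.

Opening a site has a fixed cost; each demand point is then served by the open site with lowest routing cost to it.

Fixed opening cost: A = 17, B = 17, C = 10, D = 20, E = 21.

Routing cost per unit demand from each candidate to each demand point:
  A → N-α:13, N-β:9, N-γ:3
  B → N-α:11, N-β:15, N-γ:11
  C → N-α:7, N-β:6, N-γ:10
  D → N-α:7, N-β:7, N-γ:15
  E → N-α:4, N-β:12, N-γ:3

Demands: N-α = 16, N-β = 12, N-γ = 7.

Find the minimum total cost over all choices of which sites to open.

Open {C, E}: assign each demand point to its cheapest open site.
  N-α→E 16×4=64, N-β→C 12×6=72, N-γ→E 7×3=21
  routing cost 157, fixed 31 → total 188.
Compare {A, C, E}: routing cost 157 + fixed 48 = 205.
Compare {B, C, E}: routing cost 157 + fixed 48 = 205.
Compare {C, D, E}: routing cost 157 + fixed 51 = 208.
All other subsets cost ≥ 205. Minimum total cost: 188.

188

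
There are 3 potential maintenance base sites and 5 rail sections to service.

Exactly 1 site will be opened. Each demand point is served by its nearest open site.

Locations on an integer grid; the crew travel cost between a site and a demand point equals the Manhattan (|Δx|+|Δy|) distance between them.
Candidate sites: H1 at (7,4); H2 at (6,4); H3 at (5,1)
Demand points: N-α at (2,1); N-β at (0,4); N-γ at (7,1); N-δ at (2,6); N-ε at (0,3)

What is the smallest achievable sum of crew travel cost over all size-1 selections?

Open {H3}.
  N-α→H3 3, N-β→H3 8, N-γ→H3 2, N-δ→H3 8, N-ε→H3 7  ⇒ total 28.
Compare {H2}: total 30.
Compare {H1}: total 33.

28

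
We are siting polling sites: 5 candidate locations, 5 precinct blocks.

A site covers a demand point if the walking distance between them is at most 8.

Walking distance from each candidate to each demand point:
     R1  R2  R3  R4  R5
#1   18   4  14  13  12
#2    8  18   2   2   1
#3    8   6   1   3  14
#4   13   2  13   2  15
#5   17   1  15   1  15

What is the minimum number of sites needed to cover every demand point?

Coverage sets (demand points within 8 of each site):
  #1: {R2}
  #2: {R1, R3, R4, R5}
  #3: {R1, R2, R3, R4}
  #4: {R2, R4}
  #5: {R2, R4}
No single site covers all 5 demand points.
But {#1, #2} covers everything, so the minimum is 2.

2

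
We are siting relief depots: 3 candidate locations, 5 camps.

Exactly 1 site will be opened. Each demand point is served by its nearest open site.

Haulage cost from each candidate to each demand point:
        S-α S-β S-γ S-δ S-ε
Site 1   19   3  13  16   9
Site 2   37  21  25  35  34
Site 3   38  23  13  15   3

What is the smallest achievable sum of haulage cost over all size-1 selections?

60

Open {Site 1}.
  S-α→Site 1 19, S-β→Site 1 3, S-γ→Site 1 13, S-δ→Site 1 16, S-ε→Site 1 9  ⇒ total 60.
Compare {Site 3}: total 92.
Compare {Site 2}: total 152.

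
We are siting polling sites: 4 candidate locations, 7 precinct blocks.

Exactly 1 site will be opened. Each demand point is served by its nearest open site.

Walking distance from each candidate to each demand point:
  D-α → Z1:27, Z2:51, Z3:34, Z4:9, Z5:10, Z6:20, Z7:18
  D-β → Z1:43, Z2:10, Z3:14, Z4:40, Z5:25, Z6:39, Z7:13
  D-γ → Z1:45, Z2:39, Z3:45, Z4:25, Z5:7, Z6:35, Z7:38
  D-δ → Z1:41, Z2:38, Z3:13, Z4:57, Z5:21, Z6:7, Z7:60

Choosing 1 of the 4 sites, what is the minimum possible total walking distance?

Open {D-α}.
  Z1→D-α 27, Z2→D-α 51, Z3→D-α 34, Z4→D-α 9, Z5→D-α 10, Z6→D-α 20, Z7→D-α 18  ⇒ total 169.
Compare {D-β}: total 184.
Compare {D-γ}: total 234.
No size-1 selection does better; minimum is 169.

169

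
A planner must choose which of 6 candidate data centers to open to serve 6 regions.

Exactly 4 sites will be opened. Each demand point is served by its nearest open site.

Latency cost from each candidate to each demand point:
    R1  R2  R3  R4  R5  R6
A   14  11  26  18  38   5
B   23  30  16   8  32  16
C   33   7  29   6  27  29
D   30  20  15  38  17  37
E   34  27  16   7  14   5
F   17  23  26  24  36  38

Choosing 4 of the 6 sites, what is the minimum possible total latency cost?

Open {A, C, D, E}.
  R1→A 14, R2→C 7, R3→D 15, R4→C 6, R5→E 14, R6→A 5  ⇒ total 61.
Compare {A, B, C, E}: total 62.
Compare {A, C, E, F}: total 62.
No size-4 selection does better; minimum is 61.

61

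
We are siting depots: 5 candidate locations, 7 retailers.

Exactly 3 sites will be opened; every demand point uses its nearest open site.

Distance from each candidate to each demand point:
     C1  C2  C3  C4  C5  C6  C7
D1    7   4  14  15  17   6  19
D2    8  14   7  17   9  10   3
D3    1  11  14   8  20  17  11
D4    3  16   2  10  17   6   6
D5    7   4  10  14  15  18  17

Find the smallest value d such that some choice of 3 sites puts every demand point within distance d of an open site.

Open {D1, D2, D3}.
  Farthest demand point is C5 at distance 9 (to D2); all others are ≤ 9.
With {D1, D2, D4} the worst case is 10.
With {D2, D3, D5} the worst case is 10.
No size-3 selection achieves below 9.

9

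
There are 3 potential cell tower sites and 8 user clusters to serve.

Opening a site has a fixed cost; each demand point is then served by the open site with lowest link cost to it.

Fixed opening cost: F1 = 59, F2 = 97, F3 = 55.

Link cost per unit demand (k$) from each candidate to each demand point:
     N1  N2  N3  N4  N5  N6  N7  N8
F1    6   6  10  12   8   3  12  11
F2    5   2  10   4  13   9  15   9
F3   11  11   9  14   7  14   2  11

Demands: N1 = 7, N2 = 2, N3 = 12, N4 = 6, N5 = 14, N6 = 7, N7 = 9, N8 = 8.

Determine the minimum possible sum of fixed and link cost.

Open {F1, F3}: assign each demand point to its cheapest open site.
  N1→F1 7×6=42, N2→F1 2×6=12, N3→F3 12×9=108, N4→F1 6×12=72, N5→F3 14×7=98, N6→F1 7×3=21, N7→F3 9×2=18, N8→F1 8×11=88
  link cost 459, fixed 114 → total 573.
Compare {F2, F3}: link cost 422 + fixed 152 = 574.
Compare {F1, F2, F3}: link cost 380 + fixed 211 = 591.
Compare {F1}: link cost 575 + fixed 59 = 634.
All other subsets cost ≥ 574. Minimum total cost: 573.

573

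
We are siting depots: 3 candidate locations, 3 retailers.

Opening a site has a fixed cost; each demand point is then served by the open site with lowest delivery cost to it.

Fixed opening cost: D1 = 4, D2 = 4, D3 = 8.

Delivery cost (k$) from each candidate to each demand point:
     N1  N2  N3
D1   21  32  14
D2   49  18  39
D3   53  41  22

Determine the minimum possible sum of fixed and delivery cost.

61

Open {D1, D2}: assign each demand point to its cheapest open site.
  N1→D1 21, N2→D2 18, N3→D1 14
  delivery cost 53, fixed 8 → total 61.
Compare {D1, D2, D3}: delivery cost 53 + fixed 16 = 69.
Compare {D1}: delivery cost 67 + fixed 4 = 71.
Compare {D1, D3}: delivery cost 67 + fixed 12 = 79.
All other subsets cost ≥ 69. Minimum total cost: 61.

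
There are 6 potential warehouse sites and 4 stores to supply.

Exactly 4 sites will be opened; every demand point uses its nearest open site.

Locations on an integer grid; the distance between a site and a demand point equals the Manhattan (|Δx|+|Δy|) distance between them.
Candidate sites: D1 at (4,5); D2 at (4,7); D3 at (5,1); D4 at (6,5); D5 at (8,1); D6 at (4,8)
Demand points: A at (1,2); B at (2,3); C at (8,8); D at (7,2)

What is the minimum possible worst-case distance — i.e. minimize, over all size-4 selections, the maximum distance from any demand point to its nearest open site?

Open {D1, D2, D3, D4}.
  Farthest demand point is A at distance 5 (to D3); all others are ≤ 5.
With {D1, D2, D3, D5} the worst case is 5.
With {D1, D2, D3, D6} the worst case is 5.
No size-4 selection achieves below 5.

5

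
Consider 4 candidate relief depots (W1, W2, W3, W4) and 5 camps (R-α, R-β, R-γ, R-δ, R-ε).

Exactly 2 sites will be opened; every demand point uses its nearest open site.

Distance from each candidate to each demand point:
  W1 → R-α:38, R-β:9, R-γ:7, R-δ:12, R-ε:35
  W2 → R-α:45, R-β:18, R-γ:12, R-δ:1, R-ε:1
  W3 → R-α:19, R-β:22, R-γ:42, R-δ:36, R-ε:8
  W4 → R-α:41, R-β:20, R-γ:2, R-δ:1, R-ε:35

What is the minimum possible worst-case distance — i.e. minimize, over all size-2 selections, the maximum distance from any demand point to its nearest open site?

19

Open {W1, W3}.
  Farthest demand point is R-α at distance 19 (to W3); all others are ≤ 19.
With {W2, W3} the worst case is 19.
With {W3, W4} the worst case is 20.
No size-2 selection achieves below 19.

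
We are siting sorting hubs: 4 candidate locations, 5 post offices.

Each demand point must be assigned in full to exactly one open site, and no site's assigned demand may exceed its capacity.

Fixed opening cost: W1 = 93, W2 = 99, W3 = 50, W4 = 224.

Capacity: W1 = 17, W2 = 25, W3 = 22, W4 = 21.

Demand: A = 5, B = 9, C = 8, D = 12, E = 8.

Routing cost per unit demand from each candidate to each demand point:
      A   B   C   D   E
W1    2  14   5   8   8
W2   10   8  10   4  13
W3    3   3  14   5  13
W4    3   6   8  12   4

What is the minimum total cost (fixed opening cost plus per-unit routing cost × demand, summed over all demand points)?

423

Open {W2, W3}; cheapest assignment that respects the capacities:
  W2 (cap 25, load 20): C, D — cost 8×10 + 12×4 = 128
  W3 (cap 22, load 22): A, B, E — cost 5×3 + 9×3 + 8×13 = 146
  Shipping 274, fixed 149 → total 423.
  Any other capacity-feasible assignment to {W2, W3} ships for at least 274.
Compare {W1, W2, W3}: its best feasible assignment gives total 436.
Compare {W3, W4}: its best feasible assignment gives total 472.
Every other set of open sites that can feasibly serve all demand totals ≥ 436 even under its best assignment. Minimum: 423.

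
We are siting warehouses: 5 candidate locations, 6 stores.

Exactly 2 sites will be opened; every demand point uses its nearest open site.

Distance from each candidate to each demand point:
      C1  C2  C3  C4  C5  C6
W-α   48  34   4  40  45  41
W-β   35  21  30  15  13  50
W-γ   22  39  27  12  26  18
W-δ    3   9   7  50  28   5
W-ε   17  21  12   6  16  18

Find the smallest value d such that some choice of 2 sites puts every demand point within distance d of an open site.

15

Open {W-β, W-δ}.
  Farthest demand point is C4 at distance 15 (to W-β); all others are ≤ 15.
With {W-δ, W-ε} the worst case is 16.
With {W-α, W-ε} the worst case is 21.
No size-2 selection achieves below 15.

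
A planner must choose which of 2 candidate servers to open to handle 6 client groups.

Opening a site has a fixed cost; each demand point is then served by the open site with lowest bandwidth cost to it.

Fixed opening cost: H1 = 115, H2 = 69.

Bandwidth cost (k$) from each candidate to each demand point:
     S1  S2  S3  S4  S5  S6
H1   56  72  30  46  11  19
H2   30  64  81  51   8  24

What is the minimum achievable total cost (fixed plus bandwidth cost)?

327

Open {H2}: assign each demand point to its cheapest open site.
  S1→H2 30, S2→H2 64, S3→H2 81, S4→H2 51, S5→H2 8, S6→H2 24
  bandwidth cost 258, fixed 69 → total 327.
Compare {H1}: bandwidth cost 234 + fixed 115 = 349.
Compare {H1, H2}: bandwidth cost 197 + fixed 184 = 381.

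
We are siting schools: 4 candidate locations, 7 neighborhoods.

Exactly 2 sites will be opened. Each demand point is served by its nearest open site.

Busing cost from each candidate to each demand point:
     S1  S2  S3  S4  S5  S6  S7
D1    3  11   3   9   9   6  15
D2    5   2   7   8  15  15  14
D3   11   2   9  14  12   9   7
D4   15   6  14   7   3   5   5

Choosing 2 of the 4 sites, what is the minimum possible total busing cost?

Open {D1, D4}.
  S1→D1 3, S2→D4 6, S3→D1 3, S4→D4 7, S5→D4 3, S6→D4 5, S7→D4 5  ⇒ total 32.
Compare {D2, D4}: total 34.
Compare {D1, D3}: total 39.
No size-2 selection does better; minimum is 32.

32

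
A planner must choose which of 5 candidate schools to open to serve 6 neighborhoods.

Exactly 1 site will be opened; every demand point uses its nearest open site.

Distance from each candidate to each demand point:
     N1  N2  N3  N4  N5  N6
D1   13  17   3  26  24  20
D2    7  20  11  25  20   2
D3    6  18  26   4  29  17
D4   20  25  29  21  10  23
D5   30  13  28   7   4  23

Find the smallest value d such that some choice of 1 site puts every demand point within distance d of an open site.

Open {D2}.
  Farthest demand point is N4 at distance 25 (to D2); all others are ≤ 25.
With {D1} the worst case is 26.
With {D3} the worst case is 29.
No size-1 selection achieves below 25.

25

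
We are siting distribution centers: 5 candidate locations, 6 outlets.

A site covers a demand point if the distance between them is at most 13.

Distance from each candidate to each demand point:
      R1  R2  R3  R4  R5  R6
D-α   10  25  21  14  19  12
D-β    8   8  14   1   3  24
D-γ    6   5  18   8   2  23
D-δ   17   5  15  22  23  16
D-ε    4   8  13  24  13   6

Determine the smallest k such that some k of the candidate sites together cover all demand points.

Coverage sets (demand points within 13 of each site):
  D-α: {R1, R6}
  D-β: {R1, R2, R4, R5}
  D-γ: {R1, R2, R4, R5}
  D-δ: {R2}
  D-ε: {R1, R2, R3, R5, R6}
No single site covers all 6 demand points.
But {D-β, D-ε} covers everything, so the minimum is 2.

2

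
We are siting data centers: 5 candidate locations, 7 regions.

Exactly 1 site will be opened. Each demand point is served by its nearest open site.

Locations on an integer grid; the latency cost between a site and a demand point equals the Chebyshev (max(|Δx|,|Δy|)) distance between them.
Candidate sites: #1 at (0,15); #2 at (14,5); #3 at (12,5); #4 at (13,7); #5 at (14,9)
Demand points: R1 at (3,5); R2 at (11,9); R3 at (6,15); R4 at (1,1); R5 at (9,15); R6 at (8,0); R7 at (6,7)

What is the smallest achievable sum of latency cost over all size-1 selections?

Open {#4}.
  R1→#4 10, R2→#4 2, R3→#4 8, R4→#4 12, R5→#4 8, R6→#4 7, R7→#4 7  ⇒ total 54.
Compare {#3}: total 55.
Compare {#5}: total 58.
No size-1 selection does better; minimum is 54.

54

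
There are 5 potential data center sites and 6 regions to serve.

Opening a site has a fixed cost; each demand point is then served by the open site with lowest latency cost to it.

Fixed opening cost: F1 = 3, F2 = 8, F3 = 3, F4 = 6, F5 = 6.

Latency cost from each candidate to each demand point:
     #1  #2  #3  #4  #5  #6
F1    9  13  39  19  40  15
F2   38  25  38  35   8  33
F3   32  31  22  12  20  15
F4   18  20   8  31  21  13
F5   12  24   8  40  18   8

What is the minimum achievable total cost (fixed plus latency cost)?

Open {F1, F2, F3, F5}: assign each demand point to its cheapest open site.
  #1→F1 9, #2→F1 13, #3→F5 8, #4→F3 12, #5→F2 8, #6→F5 8
  latency cost 58, fixed 20 → total 78.
Compare {F1, F3, F5}: latency cost 68 + fixed 12 = 80.
Compare {F1, F2, F5}: latency cost 65 + fixed 17 = 82.
Compare {F1, F2, F3, F4}: latency cost 63 + fixed 20 = 83.
All other subsets cost ≥ 80. Minimum total cost: 78.

78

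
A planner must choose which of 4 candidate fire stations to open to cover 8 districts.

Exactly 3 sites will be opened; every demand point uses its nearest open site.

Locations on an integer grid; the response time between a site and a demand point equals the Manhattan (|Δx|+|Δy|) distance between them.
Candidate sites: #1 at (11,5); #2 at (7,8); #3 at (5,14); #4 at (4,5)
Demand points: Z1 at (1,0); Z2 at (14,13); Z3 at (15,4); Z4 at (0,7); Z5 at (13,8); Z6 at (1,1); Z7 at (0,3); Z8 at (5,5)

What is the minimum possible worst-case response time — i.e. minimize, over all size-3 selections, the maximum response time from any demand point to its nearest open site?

Open {#1, #3, #4}.
  Farthest demand point is Z2 at response time 10 (to #3); all others are ≤ 10.
With {#1, #2, #4} the worst case is 11.
With {#2, #3, #4} the worst case is 12.
No size-3 selection achieves below 10.

10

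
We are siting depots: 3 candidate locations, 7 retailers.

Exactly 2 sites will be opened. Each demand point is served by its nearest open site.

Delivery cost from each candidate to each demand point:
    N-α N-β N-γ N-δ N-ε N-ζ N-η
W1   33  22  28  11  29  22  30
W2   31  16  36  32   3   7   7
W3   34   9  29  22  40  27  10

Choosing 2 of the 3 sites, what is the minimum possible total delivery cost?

Open {W1, W2}.
  N-α→W2 31, N-β→W2 16, N-γ→W1 28, N-δ→W1 11, N-ε→W2 3, N-ζ→W2 7, N-η→W2 7  ⇒ total 103.
Compare {W2, W3}: total 108.
Compare {W1, W3}: total 142.

103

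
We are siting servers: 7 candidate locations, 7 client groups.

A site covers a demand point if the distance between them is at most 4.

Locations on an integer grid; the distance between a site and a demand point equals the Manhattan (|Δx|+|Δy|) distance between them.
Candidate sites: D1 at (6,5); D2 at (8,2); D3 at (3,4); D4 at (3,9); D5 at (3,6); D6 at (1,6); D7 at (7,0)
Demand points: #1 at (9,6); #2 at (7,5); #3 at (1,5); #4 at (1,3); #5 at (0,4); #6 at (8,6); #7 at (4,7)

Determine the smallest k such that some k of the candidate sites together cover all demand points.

2

Coverage sets (demand points within 4 of each site):
  D1: {#1, #2, #6, #7}
  D2: {#2, #6}
  D3: {#3, #4, #5, #7}
  D4: {#7}
  D5: {#3, #7}
  D6: {#3, #4, #5, #7}
  D7: {}
No single site covers all 7 demand points.
But {D1, D3} covers everything, so the minimum is 2.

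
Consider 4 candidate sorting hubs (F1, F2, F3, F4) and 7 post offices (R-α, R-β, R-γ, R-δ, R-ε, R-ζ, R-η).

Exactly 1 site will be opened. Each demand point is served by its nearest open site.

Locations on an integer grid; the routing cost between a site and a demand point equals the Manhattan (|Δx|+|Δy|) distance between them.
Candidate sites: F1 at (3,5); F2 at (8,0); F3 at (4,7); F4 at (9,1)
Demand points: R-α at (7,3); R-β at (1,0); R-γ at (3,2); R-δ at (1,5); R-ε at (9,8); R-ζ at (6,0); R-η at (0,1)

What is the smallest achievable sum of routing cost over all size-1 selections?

42

Open {F1}.
  R-α→F1 6, R-β→F1 7, R-γ→F1 3, R-δ→F1 2, R-ε→F1 9, R-ζ→F1 8, R-η→F1 7  ⇒ total 42.
Compare {F2}: total 50.
Compare {F4}: total 52.
No size-1 selection does better; minimum is 42.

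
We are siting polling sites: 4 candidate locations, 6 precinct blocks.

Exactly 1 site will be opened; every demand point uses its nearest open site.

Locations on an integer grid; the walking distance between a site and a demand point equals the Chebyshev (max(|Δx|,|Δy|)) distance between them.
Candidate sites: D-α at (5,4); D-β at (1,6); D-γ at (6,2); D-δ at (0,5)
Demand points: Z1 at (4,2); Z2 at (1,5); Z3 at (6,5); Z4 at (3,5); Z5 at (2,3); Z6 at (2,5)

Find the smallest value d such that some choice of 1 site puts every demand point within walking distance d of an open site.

4

Open {D-α}.
  Farthest demand point is Z2 at walking distance 4 (to D-α); all others are ≤ 4.
With {D-β} the worst case is 5.
With {D-γ} the worst case is 5.
No size-1 selection achieves below 4.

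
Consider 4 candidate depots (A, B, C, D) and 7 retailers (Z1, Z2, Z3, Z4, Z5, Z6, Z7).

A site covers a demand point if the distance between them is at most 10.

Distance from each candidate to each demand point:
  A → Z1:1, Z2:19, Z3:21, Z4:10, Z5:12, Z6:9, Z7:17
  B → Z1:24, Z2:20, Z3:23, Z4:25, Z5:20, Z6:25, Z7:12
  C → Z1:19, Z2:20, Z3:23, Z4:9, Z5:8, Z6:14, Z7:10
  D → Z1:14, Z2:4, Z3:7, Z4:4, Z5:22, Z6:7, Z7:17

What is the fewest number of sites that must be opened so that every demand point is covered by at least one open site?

3

Coverage sets (demand points within 10 of each site):
  A: {Z1, Z4, Z6}
  B: {}
  C: {Z4, Z5, Z7}
  D: {Z2, Z3, Z4, Z6}
No 2 sites suffice: every size-2 union leaves at least one demand point uncovered.
But {A, C, D} covers everything, so the minimum is 3.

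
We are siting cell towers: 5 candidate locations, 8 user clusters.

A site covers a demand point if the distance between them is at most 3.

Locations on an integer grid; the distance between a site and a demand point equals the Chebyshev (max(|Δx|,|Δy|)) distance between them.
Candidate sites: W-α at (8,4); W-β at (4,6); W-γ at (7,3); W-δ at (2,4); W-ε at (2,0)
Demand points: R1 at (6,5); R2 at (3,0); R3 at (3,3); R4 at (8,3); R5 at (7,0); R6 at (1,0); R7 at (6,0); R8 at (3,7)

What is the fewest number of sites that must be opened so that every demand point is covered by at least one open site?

3

Coverage sets (demand points within 3 of each site):
  W-α: {R1, R4}
  W-β: {R1, R3, R8}
  W-γ: {R1, R4, R5, R7}
  W-δ: {R3, R8}
  W-ε: {R2, R3, R6}
No 2 sites suffice: every size-2 union leaves at least one demand point uncovered.
But {W-β, W-γ, W-ε} covers everything, so the minimum is 3.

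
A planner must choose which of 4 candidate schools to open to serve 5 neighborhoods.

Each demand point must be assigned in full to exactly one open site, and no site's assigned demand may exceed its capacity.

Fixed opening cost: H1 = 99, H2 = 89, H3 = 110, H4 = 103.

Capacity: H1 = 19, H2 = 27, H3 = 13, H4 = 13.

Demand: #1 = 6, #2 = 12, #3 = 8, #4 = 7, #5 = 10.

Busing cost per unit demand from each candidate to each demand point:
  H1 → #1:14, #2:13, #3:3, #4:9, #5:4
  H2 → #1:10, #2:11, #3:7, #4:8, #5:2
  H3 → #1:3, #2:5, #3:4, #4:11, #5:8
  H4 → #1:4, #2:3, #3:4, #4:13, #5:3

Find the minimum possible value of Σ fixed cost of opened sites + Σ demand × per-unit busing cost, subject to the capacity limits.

Open {H1, H2, H4}; cheapest assignment that respects the capacities:
  H1 (cap 19, load 8): #3 — cost 8×3 = 24
  H2 (cap 27, load 23): #1, #4, #5 — cost 6×10 + 7×8 + 10×2 = 136
  H4 (cap 13, load 12): #2 — cost 12×3 = 36
  Shipping 196, fixed 291 → total 487.
  Any other capacity-feasible assignment to {H1, H2, H4} ships for at least 196.
Compare {H2, H3, H4}: its best feasible assignment gives total 488.
Compare {H1, H2}: its best feasible assignment gives total 500.
Every other set of open sites that can feasibly serve all demand totals ≥ 488 even under its best assignment. Minimum: 487.

487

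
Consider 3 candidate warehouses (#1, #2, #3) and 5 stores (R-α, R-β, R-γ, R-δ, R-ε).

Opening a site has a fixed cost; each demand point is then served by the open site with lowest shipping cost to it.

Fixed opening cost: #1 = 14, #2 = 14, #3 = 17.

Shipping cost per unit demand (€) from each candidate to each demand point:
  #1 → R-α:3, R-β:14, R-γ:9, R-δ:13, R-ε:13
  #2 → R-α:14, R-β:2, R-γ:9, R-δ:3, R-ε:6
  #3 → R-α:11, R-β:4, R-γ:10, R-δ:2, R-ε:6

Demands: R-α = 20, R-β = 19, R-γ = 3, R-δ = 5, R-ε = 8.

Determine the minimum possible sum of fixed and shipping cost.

Open {#1, #2}: assign each demand point to its cheapest open site.
  R-α→#1 20×3=60, R-β→#2 19×2=38, R-γ→#1 3×9=27, R-δ→#2 5×3=15, R-ε→#2 8×6=48
  shipping cost 188, fixed 28 → total 216.
Compare {#1, #2, #3}: shipping cost 183 + fixed 45 = 228.
Compare {#1, #3}: shipping cost 221 + fixed 31 = 252.
Compare {#2, #3}: shipping cost 343 + fixed 31 = 374.
All other subsets cost ≥ 228. Minimum total cost: 216.

216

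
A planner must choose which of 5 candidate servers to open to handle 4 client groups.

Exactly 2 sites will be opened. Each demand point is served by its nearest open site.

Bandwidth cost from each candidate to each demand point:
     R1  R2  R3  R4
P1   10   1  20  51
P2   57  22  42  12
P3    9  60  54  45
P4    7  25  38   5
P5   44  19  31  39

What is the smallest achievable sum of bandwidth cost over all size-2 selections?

33

Open {P1, P4}.
  R1→P4 7, R2→P1 1, R3→P1 20, R4→P4 5  ⇒ total 33.
Compare {P1, P2}: total 43.
Compare {P4, P5}: total 62.
No size-2 selection does better; minimum is 33.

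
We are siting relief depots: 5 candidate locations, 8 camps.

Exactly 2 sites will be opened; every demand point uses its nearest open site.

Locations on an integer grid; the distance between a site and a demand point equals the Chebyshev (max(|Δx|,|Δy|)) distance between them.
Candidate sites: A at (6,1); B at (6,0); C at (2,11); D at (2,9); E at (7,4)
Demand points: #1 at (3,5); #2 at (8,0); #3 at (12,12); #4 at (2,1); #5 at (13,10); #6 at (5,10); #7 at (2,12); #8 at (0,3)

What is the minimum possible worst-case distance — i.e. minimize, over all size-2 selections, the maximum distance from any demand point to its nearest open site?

8

Open {A, E}.
  Farthest demand point is #3 at distance 8 (to E); all others are ≤ 8.
With {B, E} the worst case is 8.
With {C, E} the worst case is 8.
No size-2 selection achieves below 8.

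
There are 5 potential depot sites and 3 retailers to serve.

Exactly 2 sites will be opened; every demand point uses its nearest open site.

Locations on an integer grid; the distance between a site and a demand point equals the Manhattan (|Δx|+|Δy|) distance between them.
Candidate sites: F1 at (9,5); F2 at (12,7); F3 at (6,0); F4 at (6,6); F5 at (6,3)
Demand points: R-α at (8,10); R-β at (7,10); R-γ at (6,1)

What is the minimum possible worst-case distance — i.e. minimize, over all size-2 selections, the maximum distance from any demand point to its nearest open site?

Open {F1, F4}.
  Farthest demand point is R-α at distance 6 (to F1); all others are ≤ 6.
With {F2, F4} the worst case is 6.
With {F3, F4} the worst case is 6.
No size-2 selection achieves below 6.

6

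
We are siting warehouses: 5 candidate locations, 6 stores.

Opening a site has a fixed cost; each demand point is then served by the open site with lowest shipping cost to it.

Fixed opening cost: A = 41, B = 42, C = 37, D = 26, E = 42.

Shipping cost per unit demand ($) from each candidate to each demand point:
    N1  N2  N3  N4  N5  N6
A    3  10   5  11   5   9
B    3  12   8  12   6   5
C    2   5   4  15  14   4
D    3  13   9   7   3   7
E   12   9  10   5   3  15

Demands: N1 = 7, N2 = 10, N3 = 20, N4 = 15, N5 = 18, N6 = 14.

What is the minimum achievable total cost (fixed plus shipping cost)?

408

Open {C, E}: assign each demand point to its cheapest open site.
  N1→C 7×2=14, N2→C 10×5=50, N3→C 20×4=80, N4→E 15×5=75, N5→E 18×3=54, N6→C 14×4=56
  shipping cost 329, fixed 79 → total 408.
Compare {C, D}: shipping cost 359 + fixed 63 = 422.
Compare {C, D, E}: shipping cost 329 + fixed 105 = 434.
Compare {A, C, E}: shipping cost 329 + fixed 120 = 449.
All other subsets cost ≥ 422. Minimum total cost: 408.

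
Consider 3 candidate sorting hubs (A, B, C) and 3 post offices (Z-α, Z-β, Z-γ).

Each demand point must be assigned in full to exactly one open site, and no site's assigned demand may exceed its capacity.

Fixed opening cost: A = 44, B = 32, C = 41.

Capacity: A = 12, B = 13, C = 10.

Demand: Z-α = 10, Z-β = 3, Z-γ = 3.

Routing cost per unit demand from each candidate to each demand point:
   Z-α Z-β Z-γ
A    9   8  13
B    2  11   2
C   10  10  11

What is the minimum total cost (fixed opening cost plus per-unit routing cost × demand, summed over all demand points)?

Open {A, B}; cheapest assignment that respects the capacities:
  A (cap 12, load 3): Z-β — cost 3×8 = 24
  B (cap 13, load 13): Z-α, Z-γ — cost 10×2 + 3×2 = 26
  Shipping 50, fixed 76 → total 126.
  Any other capacity-feasible assignment to {A, B} ships for at least 50.
Compare {B, C}: its best feasible assignment gives total 129.
Compare {A, B, C}: its best feasible assignment gives total 167.
Every other set of open sites that can feasibly serve all demand totals ≥ 129 even under its best assignment. Minimum: 126.

126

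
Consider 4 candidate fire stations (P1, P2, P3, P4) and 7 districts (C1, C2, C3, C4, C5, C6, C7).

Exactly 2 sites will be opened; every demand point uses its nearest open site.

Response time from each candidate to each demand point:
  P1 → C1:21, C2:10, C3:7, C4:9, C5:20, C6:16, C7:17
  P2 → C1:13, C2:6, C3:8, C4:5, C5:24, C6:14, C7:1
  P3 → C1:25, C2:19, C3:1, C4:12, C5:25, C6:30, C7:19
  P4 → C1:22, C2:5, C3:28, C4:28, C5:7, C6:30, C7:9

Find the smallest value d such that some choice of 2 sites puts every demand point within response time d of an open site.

14

Open {P2, P4}.
  Farthest demand point is C6 at response time 14 (to P2); all others are ≤ 14.
With {P1, P2} the worst case is 20.
With {P1, P3} the worst case is 21.
No size-2 selection achieves below 14.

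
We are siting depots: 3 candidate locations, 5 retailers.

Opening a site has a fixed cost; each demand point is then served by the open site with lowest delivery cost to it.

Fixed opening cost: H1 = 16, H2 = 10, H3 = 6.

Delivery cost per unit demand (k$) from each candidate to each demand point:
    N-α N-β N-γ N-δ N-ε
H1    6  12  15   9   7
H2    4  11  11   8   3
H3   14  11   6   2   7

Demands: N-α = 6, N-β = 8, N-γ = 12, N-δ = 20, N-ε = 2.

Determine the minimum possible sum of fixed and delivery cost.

246

Open {H2, H3}: assign each demand point to its cheapest open site.
  N-α→H2 6×4=24, N-β→H2 8×11=88, N-γ→H3 12×6=72, N-δ→H3 20×2=40, N-ε→H2 2×3=6
  delivery cost 230, fixed 16 → total 246.
Compare {H1, H2, H3}: delivery cost 230 + fixed 32 = 262.
Compare {H1, H3}: delivery cost 250 + fixed 22 = 272.
Compare {H3}: delivery cost 298 + fixed 6 = 304.
All other subsets cost ≥ 262. Minimum total cost: 246.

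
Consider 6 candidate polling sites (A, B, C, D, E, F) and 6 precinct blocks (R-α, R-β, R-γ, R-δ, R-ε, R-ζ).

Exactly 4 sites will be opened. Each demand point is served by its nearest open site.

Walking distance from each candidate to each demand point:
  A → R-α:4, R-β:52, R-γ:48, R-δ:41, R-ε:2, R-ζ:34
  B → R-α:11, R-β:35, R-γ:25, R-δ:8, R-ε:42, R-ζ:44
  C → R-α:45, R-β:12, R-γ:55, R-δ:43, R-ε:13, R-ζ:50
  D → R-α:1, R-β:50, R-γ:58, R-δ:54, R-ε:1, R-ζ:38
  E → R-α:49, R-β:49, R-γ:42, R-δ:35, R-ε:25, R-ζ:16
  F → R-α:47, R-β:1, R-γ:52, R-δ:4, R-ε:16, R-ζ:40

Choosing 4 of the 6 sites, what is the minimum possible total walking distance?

Open {B, D, E, F}.
  R-α→D 1, R-β→F 1, R-γ→B 25, R-δ→F 4, R-ε→D 1, R-ζ→E 16  ⇒ total 48.
Compare {A, B, E, F}: total 52.
Compare {B, C, D, E}: total 63.
No size-4 selection does better; minimum is 48.

48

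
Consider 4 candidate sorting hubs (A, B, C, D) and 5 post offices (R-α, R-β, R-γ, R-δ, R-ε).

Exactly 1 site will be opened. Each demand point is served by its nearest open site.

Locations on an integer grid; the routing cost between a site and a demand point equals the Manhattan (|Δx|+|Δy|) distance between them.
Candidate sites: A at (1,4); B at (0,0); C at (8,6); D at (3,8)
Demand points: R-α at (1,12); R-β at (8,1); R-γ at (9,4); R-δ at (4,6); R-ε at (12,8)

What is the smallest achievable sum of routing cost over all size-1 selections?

31

Open {C}.
  R-α→C 13, R-β→C 5, R-γ→C 3, R-δ→C 4, R-ε→C 6  ⇒ total 31.
Compare {D}: total 40.
Compare {A}: total 46.
No size-1 selection does better; minimum is 31.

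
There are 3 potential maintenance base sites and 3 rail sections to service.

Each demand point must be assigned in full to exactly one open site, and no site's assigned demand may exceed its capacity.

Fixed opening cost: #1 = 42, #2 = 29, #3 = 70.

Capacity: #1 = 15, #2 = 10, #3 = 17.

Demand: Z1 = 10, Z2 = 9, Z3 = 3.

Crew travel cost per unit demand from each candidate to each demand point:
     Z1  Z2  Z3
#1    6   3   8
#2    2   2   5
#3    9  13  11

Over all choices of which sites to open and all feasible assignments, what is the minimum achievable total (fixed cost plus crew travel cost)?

Open {#1, #2}; cheapest assignment that respects the capacities:
  #1 (cap 15, load 12): Z2, Z3 — cost 9×3 + 3×8 = 51
  #2 (cap 10, load 10): Z1 — cost 10×2 = 20
  Shipping 71, fixed 71 → total 142.
  Any other capacity-feasible assignment to {#1, #2} ships for at least 71.
Compare {#1, #2, #3}: its best feasible assignment gives total 212.
Compare {#2, #3}: its best feasible assignment gives total 240.
Every other set of open sites that can feasibly serve all demand totals ≥ 212 even under its best assignment. Minimum: 142.

142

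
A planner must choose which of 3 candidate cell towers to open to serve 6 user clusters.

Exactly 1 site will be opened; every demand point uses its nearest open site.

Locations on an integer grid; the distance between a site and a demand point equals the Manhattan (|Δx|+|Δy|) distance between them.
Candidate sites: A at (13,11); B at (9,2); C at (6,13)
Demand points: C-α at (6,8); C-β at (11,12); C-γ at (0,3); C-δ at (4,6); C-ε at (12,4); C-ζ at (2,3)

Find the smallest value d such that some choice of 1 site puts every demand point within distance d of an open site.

Open {B}.
  Farthest demand point is C-β at distance 12 (to B); all others are ≤ 12.
With {C} the worst case is 16.
With {A} the worst case is 21.
No size-1 selection achieves below 12.

12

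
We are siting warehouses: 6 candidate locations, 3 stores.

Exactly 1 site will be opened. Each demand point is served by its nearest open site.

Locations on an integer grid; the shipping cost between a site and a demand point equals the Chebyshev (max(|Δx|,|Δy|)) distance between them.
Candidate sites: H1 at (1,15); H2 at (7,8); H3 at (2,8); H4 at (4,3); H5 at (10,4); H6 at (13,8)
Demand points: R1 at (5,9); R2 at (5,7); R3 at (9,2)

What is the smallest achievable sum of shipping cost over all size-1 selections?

Open {H2}.
  R1→H2 2, R2→H2 2, R3→H2 6  ⇒ total 10.
Compare {H5}: total 12.
Compare {H3}: total 13.
No size-1 selection does better; minimum is 10.

10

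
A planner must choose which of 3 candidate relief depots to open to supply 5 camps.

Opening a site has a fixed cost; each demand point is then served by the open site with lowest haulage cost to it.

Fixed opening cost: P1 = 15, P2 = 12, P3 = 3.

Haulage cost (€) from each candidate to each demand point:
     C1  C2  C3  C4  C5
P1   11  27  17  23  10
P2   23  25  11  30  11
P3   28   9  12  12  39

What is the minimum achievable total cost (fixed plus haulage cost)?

72

Open {P1, P3}: assign each demand point to its cheapest open site.
  C1→P1 11, C2→P3 9, C3→P3 12, C4→P3 12, C5→P1 10
  haulage cost 54, fixed 18 → total 72.
Compare {P2, P3}: haulage cost 66 + fixed 15 = 81.
Compare {P1, P2, P3}: haulage cost 53 + fixed 30 = 83.
Compare {P1}: haulage cost 88 + fixed 15 = 103.
All other subsets cost ≥ 81. Minimum total cost: 72.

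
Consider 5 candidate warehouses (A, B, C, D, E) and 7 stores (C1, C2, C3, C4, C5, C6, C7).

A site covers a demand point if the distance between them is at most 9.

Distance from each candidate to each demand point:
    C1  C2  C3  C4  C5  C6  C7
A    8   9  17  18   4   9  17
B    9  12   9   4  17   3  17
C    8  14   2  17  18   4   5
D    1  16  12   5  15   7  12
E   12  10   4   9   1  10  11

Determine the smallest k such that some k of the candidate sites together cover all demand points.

Coverage sets (demand points within 9 of each site):
  A: {C1, C2, C5, C6}
  B: {C1, C3, C4, C6}
  C: {C1, C3, C6, C7}
  D: {C1, C4, C6}
  E: {C3, C4, C5}
No 2 sites suffice: every size-2 union leaves at least one demand point uncovered.
But {A, B, C} covers everything, so the minimum is 3.

3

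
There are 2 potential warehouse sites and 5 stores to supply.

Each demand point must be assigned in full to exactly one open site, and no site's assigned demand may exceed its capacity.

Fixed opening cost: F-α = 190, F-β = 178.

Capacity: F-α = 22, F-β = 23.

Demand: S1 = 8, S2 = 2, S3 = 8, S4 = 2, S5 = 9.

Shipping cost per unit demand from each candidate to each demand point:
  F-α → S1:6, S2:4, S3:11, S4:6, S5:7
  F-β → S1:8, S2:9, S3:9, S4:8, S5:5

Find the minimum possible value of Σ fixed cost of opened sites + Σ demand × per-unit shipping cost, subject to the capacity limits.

Open {F-α, F-β}; cheapest assignment that respects the capacities:
  F-α (cap 22, load 12): S1, S2, S4 — cost 8×6 + 2×4 + 2×6 = 68
  F-β (cap 23, load 17): S3, S5 — cost 8×9 + 9×5 = 117
  Shipping 185, fixed 368 → total 553.
  Any other capacity-feasible assignment to {F-α, F-β} ships for at least 185.
Total demand is 29 and no other set of sites has combined capacity ≥ 29, so {F-α, F-β} is the only feasible choice of open sites. Minimum: 553.

553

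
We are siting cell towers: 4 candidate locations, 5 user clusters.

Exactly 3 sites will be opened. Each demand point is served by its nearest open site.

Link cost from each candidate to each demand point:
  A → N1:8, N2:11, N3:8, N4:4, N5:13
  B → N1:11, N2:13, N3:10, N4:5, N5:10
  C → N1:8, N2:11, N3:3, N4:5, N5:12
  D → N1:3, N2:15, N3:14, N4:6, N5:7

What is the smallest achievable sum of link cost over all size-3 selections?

Open {A, C, D}.
  N1→D 3, N2→A 11, N3→C 3, N4→A 4, N5→D 7  ⇒ total 28.
Compare {B, C, D}: total 29.
Compare {A, B, D}: total 33.
No size-3 selection does better; minimum is 28.

28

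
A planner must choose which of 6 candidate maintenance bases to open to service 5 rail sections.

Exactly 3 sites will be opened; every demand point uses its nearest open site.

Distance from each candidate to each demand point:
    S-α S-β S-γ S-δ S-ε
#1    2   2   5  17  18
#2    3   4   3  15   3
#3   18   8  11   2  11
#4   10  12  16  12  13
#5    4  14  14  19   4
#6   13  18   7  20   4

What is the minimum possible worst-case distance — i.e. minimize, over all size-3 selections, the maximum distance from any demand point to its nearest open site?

Open {#1, #2, #3}.
  Farthest demand point is S-γ at distance 3 (to #2); all others are ≤ 3.
With {#2, #3, #4} the worst case is 4.
With {#2, #3, #5} the worst case is 4.
No size-3 selection achieves below 3.

3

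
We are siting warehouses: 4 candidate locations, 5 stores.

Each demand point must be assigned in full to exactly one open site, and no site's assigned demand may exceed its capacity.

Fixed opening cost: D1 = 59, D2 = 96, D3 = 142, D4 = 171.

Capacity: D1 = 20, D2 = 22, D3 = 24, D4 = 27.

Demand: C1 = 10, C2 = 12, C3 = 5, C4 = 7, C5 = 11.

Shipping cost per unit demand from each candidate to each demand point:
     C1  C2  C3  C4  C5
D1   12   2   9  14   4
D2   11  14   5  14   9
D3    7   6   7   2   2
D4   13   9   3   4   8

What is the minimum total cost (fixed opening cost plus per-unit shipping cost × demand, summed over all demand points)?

Open {D1, D2, D3}; cheapest assignment that respects the capacities:
  D1 (cap 20, load 12): C2 — cost 12×2 = 24
  D2 (cap 22, load 15): C1, C3 — cost 10×11 + 5×5 = 135
  D3 (cap 24, load 18): C4, C5 — cost 7×2 + 11×2 = 36
  Shipping 195, fixed 297 → total 492.
  Any other capacity-feasible assignment to {D1, D2, D3} ships for at least 195.
Compare {D1, D3, D4}: its best feasible assignment gives total 531.
Compare {D3, D4}: its best feasible assignment gives total 556.
Every other set of open sites that can feasibly serve all demand totals ≥ 531 even under its best assignment. Minimum: 492.

492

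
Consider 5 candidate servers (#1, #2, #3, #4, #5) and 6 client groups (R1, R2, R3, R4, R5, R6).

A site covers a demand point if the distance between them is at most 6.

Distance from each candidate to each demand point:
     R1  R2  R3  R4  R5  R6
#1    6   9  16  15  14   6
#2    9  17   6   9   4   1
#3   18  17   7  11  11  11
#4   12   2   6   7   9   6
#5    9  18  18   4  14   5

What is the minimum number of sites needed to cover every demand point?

4

Coverage sets (demand points within 6 of each site):
  #1: {R1, R6}
  #2: {R3, R5, R6}
  #3: {}
  #4: {R2, R3, R6}
  #5: {R4, R6}
No 3 sites suffice: every size-3 union leaves at least one demand point uncovered.
But {#1, #2, #4, #5} covers everything, so the minimum is 4.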